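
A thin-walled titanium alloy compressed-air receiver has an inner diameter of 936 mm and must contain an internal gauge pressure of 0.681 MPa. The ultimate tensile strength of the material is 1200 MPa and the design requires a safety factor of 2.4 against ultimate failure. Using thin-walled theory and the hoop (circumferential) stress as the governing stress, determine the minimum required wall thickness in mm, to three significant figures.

σ_allow = 1200/2.4 = 500.0 MPa.
Hoop stress σ_h = pD/(2t), so t = pD/(2σ_allow) = 0.681×936/(2×500.0) = 0.6374 mm.

t = 0.637 mm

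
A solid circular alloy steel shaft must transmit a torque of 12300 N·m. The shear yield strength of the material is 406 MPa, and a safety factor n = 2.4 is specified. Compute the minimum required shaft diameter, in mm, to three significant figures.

Allowable shear stress τ_allow = 406/2.4 = 169.2 MPa.
For a solid shaft τ = 16T/(πd³), so d³ = 16T/(π τ_allow) = 16×1.2300×10^7/(π×169.2) = 370300 mm³.
d = (370300)^(1/3) = 71.81 mm.

d = 71.8 mm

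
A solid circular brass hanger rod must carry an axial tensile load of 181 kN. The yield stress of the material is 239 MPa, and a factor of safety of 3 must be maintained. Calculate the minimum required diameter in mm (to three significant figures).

d = 53.8 mm

Allowable stress σ_allow = 239/3 = 79.67 MPa.
Required area A = F/σ_allow = 181000/79.67 = 2272 mm².
A = πd²/4 → d = √(4A/π) = 53.78 mm.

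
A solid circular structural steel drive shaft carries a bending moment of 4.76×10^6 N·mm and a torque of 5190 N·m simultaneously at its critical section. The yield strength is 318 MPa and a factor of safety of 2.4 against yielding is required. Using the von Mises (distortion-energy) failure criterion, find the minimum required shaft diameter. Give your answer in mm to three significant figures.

d = 79.5 mm

σ_allow = σ_y/n = 318/2.4 = 132.5 MPa.
For a solid shaft σ_b = 32M/(πd³) and τ = 16T/(πd³), so the von Mises stress is σ' = (16/πd³)·√(4M²+3T²).
√(4M²+3T²) = √(4×(4.760×10^6)² + 3×(5.190×10^6)²) = 1.309×10^7 N·mm.
d³ = 16×1.309×10^7/(π×132.5) = 503300 mm³.
d = 79.54 mm.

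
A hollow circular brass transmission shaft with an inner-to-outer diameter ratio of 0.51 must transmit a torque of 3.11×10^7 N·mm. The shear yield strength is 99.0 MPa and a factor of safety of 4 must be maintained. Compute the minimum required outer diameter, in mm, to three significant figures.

d_o = 190 mm

τ_allow = 99.0/4 = 24.75 MPa.
For a hollow shaft τ = 16T/[πd_o³(1−k⁴)] with k = 0.51, so 1−k⁴ = 0.9323.
d_o³ = 16T/[π τ_allow (1−k⁴)] = 16×3.1100×10^7/(π×24.75×0.9323) = 6.864×10^6 mm³.
d_o = 190.0 mm.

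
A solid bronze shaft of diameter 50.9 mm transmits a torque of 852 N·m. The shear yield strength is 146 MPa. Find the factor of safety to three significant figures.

τ = 16T/(πd³) = 16×852000/(π×50.9³) = 32.90 MPa.
n = τ_limit/τ = 146/32.90 = 4.437.

n = 4.44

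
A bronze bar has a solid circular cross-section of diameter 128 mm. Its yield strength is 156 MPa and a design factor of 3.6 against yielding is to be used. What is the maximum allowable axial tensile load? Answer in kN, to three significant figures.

F_allow = 558 kN

σ_allow = 156/3.6 = 43.33 MPa.
A = πd²/4 = π×128²/4 = 12870 mm².
F_allow = σ_allow × A = 43.33×12870 = 557600 N.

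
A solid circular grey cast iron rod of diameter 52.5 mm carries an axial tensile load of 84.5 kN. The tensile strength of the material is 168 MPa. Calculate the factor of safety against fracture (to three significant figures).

n = 4.30

A = πd²/4 = 2165 mm².
σ = F/A = 84500/2165 = 39.03 MPa.
n = 168/39.03 = 4.304.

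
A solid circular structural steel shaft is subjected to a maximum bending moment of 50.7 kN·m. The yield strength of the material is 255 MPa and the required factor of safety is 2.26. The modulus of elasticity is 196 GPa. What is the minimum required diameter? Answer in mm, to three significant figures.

σ_allow = 255/2.26 = 112.8 MPa.
For a solid circular section σ = 32M/(πd³), so d³ = 32M/(π σ_allow) = 32×5.0700×10^7/(π×112.8) = 4.577×10^6 mm³.
d = 166.0 mm.

d = 166 mm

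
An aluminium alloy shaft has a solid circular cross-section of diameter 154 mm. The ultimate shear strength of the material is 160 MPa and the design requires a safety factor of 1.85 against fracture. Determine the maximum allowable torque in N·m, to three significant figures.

τ_allow = 160/1.85 = 86.49 MPa.
For a solid shaft T_allow = τ_allow·πd³/16; πd³/16 = π×154³/16 = 717100 mm³.
T_allow = 86.49×717100 = 6.202×10^7 N·mm = 62020 N·m.

T_allow = 62000 N·m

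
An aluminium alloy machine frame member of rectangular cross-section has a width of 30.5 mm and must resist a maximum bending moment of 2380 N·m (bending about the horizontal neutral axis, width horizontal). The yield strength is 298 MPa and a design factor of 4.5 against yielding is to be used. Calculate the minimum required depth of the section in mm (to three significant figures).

σ_allow = 298/4.5 = 66.22 MPa.
For a rectangular section σ = 6M/(bh²), so h² = 6M/(b σ_allow) = 6×2380000/(30.5×66.22) = 7070 mm².
h = 84.08 mm.

h = 84.1 mm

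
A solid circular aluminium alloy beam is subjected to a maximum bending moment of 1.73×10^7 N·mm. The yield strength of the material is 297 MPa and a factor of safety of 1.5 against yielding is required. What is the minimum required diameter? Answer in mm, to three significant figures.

d = 96.2 mm

σ_allow = 297/1.5 = 198.0 MPa.
For a solid circular section σ = 32M/(πd³), so d³ = 32M/(π σ_allow) = 32×1.7300×10^7/(π×198.0) = 890000 mm³.
d = 96.19 mm.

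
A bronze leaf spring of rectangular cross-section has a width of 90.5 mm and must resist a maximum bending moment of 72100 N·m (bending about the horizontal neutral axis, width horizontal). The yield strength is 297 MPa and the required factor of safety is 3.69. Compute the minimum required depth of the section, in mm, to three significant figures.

σ_allow = 297/3.69 = 80.49 MPa.
For a rectangular section σ = 6M/(bh²), so h² = 6M/(b σ_allow) = 6×7.2100×10^7/(90.5×80.49) = 59390 mm².
h = 243.7 mm.

h = 244 mm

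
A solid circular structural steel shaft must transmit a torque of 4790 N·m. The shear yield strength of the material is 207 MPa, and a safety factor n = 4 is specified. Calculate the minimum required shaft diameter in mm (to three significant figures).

Allowable shear stress τ_allow = 207/4 = 51.75 MPa.
For a solid shaft τ = 16T/(πd³), so d³ = 16T/(π τ_allow) = 16×4790000/(π×51.75) = 471400 mm³.
d = (471400)^(1/3) = 77.83 mm.

d = 77.8 mm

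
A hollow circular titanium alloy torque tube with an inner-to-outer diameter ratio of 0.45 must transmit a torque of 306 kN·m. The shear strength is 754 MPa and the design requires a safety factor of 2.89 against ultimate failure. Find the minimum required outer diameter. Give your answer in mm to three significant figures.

d_o = 184 mm

τ_allow = 754/2.89 = 260.9 MPa.
For a hollow shaft τ = 16T/[πd_o³(1−k⁴)] with k = 0.45, so 1−k⁴ = 0.9590.
d_o³ = 16T/[π τ_allow (1−k⁴)] = 16×3.0600×10^8/(π×260.9×0.9590) = 6.229×10^6 mm³.
d_o = 184.0 mm.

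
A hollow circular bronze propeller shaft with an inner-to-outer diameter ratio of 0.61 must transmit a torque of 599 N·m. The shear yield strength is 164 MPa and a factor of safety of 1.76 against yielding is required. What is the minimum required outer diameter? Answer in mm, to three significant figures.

d_o = 33.6 mm

τ_allow = 164/1.76 = 93.18 MPa.
For a hollow shaft τ = 16T/[πd_o³(1−k⁴)] with k = 0.61, so 1−k⁴ = 0.8615.
d_o³ = 16T/[π τ_allow (1−k⁴)] = 16×599000/(π×93.18×0.8615) = 38000 mm³.
d_o = 33.62 mm.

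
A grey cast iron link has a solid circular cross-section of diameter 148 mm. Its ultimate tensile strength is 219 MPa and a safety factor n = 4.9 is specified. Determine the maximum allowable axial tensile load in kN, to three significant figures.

σ_allow = 219/4.9 = 44.69 MPa.
A = πd²/4 = π×148²/4 = 17200 mm².
F_allow = σ_allow × A = 44.69×17200 = 768900 N.

F_allow = 769 kN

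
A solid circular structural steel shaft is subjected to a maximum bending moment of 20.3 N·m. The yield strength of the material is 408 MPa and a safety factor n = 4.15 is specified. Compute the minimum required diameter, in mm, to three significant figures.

σ_allow = 408/4.15 = 98.31 MPa.
For a solid circular section σ = 32M/(πd³), so d³ = 32M/(π σ_allow) = 32×20300/(π×98.31) = 2103 mm³.
d = 12.81 mm.

d = 12.8 mm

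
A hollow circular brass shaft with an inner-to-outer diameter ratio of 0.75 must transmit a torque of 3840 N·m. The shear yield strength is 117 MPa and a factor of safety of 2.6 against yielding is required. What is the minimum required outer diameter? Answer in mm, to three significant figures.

d_o = 86.0 mm

τ_allow = 117/2.6 = 45.00 MPa.
For a hollow shaft τ = 16T/[πd_o³(1−k⁴)] with k = 0.75, so 1−k⁴ = 0.6836.
d_o³ = 16T/[π τ_allow (1−k⁴)] = 16×3840000/(π×45.00×0.6836) = 635800 mm³.
d_o = 85.99 mm.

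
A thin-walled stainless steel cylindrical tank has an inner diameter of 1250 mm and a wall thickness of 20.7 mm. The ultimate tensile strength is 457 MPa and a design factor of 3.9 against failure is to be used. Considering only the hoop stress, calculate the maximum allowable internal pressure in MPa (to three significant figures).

p_allow = 3.88 MPa

σ_allow = 457/3.9 = 117.2 MPa.
σ_h = pD/(2t) → p_allow = 2σ_allow t/D = 2×117.2×20.7/1250 = 3.881 MPa.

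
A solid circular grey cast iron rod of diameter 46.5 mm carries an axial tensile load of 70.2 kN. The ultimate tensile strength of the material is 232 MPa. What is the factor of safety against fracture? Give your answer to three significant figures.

n = 5.61

A = πd²/4 = 1698 mm².
σ = F/A = 70200/1698 = 41.34 MPa.
n = 232/41.34 = 5.612.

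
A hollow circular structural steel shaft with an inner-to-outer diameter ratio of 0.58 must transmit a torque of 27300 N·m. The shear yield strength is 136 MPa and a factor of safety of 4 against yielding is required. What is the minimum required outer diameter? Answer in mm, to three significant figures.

d_o = 166 mm

τ_allow = 136/4 = 34.00 MPa.
For a hollow shaft τ = 16T/[πd_o³(1−k⁴)] with k = 0.58, so 1−k⁴ = 0.8868.
d_o³ = 16T/[π τ_allow (1−k⁴)] = 16×2.7300×10^7/(π×34.00×0.8868) = 4.611×10^6 mm³.
d_o = 166.4 mm.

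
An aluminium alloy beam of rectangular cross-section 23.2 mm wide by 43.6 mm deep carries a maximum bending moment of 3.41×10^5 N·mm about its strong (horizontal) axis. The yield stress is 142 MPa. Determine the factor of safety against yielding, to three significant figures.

n = 3.06

Section modulus S = bh²/6 = 23.2×43.6²/6 = 7350 mm³.
σ = M/S = 341000/7350 = 46.39 MPa.
n = 142/46.39 = 3.061.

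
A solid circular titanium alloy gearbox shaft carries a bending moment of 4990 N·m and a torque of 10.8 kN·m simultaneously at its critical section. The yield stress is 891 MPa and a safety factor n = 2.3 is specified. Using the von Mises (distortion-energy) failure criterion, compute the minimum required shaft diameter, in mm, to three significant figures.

σ_allow = σ_y/n = 891/2.3 = 387.4 MPa.
For a solid shaft σ_b = 32M/(πd³) and τ = 16T/(πd³), so the von Mises stress is σ' = (16/πd³)·√(4M²+3T²).
√(4M²+3T²) = √(4×(4.990×10^6)² + 3×(1.080×10^7)²) = 2.120×10^7 N·mm.
d³ = 16×2.120×10^7/(π×387.4) = 278700 mm³.
d = 65.32 mm.

d = 65.3 mm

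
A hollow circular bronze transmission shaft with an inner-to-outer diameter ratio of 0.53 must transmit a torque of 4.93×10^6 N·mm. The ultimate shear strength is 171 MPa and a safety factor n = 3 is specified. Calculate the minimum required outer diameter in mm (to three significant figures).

τ_allow = 171/3 = 57.00 MPa.
For a hollow shaft τ = 16T/[πd_o³(1−k⁴)] with k = 0.53, so 1−k⁴ = 0.9211.
d_o³ = 16T/[π τ_allow (1−k⁴)] = 16×4930000/(π×57.00×0.9211) = 478200 mm³.
d_o = 78.20 mm.

d_o = 78.2 mm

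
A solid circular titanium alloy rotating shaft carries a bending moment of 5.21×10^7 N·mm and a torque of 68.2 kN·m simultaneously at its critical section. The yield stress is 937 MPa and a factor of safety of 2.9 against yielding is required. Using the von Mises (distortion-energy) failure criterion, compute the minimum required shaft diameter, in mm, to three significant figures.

d = 135 mm

σ_allow = σ_y/n = 937/2.9 = 323.1 MPa.
For a solid shaft σ_b = 32M/(πd³) and τ = 16T/(πd³), so the von Mises stress is σ' = (16/πd³)·√(4M²+3T²).
√(4M²+3T²) = √(4×(5.210×10^7)² + 3×(6.820×10^7)²) = 1.575×10^8 N·mm.
d³ = 16×1.575×10^8/(π×323.1) = 2.483×10^6 mm³.
d = 135.4 mm.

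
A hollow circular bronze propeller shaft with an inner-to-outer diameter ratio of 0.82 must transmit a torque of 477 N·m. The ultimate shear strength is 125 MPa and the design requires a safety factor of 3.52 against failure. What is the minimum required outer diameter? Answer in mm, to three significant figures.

τ_allow = 125/3.52 = 35.51 MPa.
For a hollow shaft τ = 16T/[πd_o³(1−k⁴)] with k = 0.82, so 1−k⁴ = 0.5479.
d_o³ = 16T/[π τ_allow (1−k⁴)] = 16×477000/(π×35.51×0.5479) = 124900 mm³.
d_o = 49.98 mm.

d_o = 50.0 mm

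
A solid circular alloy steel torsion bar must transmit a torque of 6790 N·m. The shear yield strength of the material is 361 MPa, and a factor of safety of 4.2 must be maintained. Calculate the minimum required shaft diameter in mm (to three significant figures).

d = 73.8 mm

Allowable shear stress τ_allow = 361/4.2 = 85.95 MPa.
For a solid shaft τ = 16T/(πd³), so d³ = 16T/(π τ_allow) = 16×6790000/(π×85.95) = 402300 mm³.
d = (402300)^(1/3) = 73.82 mm.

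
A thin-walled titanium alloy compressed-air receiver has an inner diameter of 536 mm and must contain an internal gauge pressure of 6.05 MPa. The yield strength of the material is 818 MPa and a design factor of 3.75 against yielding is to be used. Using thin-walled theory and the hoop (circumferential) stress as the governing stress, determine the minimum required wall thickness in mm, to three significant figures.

t = 7.43 mm

σ_allow = 818/3.75 = 218.1 MPa.
Hoop stress σ_h = pD/(2t), so t = pD/(2σ_allow) = 6.05×536/(2×218.1) = 7.433 mm.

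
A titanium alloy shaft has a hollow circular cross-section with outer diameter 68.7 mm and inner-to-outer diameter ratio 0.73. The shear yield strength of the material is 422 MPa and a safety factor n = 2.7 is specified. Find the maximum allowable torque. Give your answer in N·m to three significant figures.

τ_allow = 422/2.7 = 156.3 MPa.
For a hollow shaft T_allow = τ_allow·πd_o³(1−k⁴)/16 with 1−k⁴ = 0.7160, so πd_o³(1−k⁴)/16 = 45590 mm³.
T_allow = 156.3×45590 = 7.125×10^6 N·mm = 7125 N·m.

T_allow = 7120 N·m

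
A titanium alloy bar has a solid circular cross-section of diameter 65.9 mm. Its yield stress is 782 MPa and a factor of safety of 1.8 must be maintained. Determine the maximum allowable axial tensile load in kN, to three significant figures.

σ_allow = 782/1.8 = 434.4 MPa.
A = πd²/4 = π×65.9²/4 = 3411 mm².
F_allow = σ_allow × A = 434.4×3411 = 1.482×10^6 N.

F_allow = 1480 kN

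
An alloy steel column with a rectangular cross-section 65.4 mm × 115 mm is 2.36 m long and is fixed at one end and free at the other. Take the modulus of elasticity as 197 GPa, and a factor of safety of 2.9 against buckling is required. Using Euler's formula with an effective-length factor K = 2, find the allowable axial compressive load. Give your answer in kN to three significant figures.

P_allow = 80.7 kN

Buckling occurs about the weak axis: I_min = h·b³/12 = 115×65.4³/12 = 2.681×10^6 mm⁴ (b = 65.4 mm is the smaller dimension).
Effective length L_e = KL = 2×2.36 m = 4720 mm.
Euler critical load P_cr = π²EI/L_e² = π²×197000×2.681×10^6/4720² = 234000 N.
P_allow = P_cr/n = 234000/2.9 = 80670 N.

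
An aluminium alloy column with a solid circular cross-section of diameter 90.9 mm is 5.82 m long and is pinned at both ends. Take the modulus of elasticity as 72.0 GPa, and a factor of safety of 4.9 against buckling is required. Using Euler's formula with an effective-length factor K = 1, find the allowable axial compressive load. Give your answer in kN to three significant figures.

I = πd⁴/64 = π×90.9⁴/64 = 3.351×10^6 mm⁴.
Effective length L_e = KL = 1×5.82 m = 5820 mm.
Euler critical load P_cr = π²EI/L_e² = π²×72000×3.351×10^6/5820² = 70310 N.
P_allow = P_cr/n = 70310/4.9 = 14350 N.

P_allow = 14.3 kN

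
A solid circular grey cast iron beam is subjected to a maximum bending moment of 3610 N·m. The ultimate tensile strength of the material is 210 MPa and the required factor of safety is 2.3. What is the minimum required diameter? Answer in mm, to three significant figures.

σ_allow = 210/2.3 = 91.30 MPa.
For a solid circular section σ = 32M/(πd³), so d³ = 32M/(π σ_allow) = 32×3610000/(π×91.30) = 402700 mm³.
d = 73.85 mm.

d = 73.8 mm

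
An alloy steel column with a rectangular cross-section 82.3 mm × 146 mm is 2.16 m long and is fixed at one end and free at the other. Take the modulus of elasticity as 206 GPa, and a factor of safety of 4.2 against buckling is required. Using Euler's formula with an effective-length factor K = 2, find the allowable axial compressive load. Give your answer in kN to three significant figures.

P_allow = 176 kN

Buckling occurs about the weak axis: I_min = h·b³/12 = 146×82.3³/12 = 6.782×10^6 mm⁴ (b = 82.3 mm is the smaller dimension).
Effective length L_e = KL = 2×2.16 m = 4320 mm.
Euler critical load P_cr = π²EI/L_e² = π²×206000×6.782×10^6/4320² = 738900 N.
P_allow = P_cr/n = 738900/4.2 = 175900 N.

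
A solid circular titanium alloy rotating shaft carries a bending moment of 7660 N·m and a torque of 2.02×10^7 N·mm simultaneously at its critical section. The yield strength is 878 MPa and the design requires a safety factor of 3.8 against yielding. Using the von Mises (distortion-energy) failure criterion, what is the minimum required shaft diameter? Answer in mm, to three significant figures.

d = 94.4 mm

σ_allow = σ_y/n = 878/3.8 = 231.1 MPa.
For a solid shaft σ_b = 32M/(πd³) and τ = 16T/(πd³), so the von Mises stress is σ' = (16/πd³)·√(4M²+3T²).
√(4M²+3T²) = √(4×(7.660×10^6)² + 3×(2.020×10^7)²) = 3.819×10^7 N·mm.
d³ = 16×3.819×10^7/(π×231.1) = 841900 mm³.
d = 94.42 mm.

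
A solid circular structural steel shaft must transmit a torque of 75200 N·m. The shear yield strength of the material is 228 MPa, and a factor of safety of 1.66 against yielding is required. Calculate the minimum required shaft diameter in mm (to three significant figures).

d = 141 mm

Allowable shear stress τ_allow = 228/1.66 = 137.3 MPa.
For a solid shaft τ = 16T/(πd³), so d³ = 16T/(π τ_allow) = 16×7.5200×10^7/(π×137.3) = 2.788×10^6 mm³.
d = (2.788×10^6)^(1/3) = 140.8 mm.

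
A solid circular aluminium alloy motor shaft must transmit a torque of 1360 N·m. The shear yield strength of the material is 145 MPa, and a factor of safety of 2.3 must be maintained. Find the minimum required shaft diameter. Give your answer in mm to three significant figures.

d = 47.9 mm

Allowable shear stress τ_allow = 145/2.3 = 63.04 MPa.
For a solid shaft τ = 16T/(πd³), so d³ = 16T/(π τ_allow) = 16×1360000/(π×63.04) = 109900 mm³.
d = (109900)^(1/3) = 47.89 mm.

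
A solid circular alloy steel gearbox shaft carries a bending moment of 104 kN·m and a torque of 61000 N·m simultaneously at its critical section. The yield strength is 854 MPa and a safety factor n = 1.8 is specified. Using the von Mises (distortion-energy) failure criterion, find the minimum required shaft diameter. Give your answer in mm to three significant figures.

σ_allow = σ_y/n = 854/1.8 = 474.4 MPa.
For a solid shaft σ_b = 32M/(πd³) and τ = 16T/(πd³), so the von Mises stress is σ' = (16/πd³)·√(4M²+3T²).
√(4M²+3T²) = √(4×(1.040×10^8)² + 3×(6.100×10^7)²) = 2.333×10^8 N·mm.
d³ = 16×2.333×10^8/(π×474.4) = 2.504×10^6 mm³.
d = 135.8 mm.

d = 136 mm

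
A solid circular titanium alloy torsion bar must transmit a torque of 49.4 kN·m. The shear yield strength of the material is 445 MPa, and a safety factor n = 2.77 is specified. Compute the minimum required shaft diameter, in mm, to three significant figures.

Allowable shear stress τ_allow = 445/2.77 = 160.6 MPa.
For a solid shaft τ = 16T/(πd³), so d³ = 16T/(π τ_allow) = 16×4.9400×10^7/(π×160.6) = 1.566×10^6 mm³.
d = (1.566×10^6)^(1/3) = 116.1 mm.

d = 116 mm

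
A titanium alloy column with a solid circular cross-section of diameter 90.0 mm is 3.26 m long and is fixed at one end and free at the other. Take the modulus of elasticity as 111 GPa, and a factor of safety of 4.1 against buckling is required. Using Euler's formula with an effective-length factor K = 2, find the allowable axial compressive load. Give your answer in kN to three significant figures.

P_allow = 20.2 kN

I = πd⁴/64 = π×90.0⁴/64 = 3.221×10^6 mm⁴.
Effective length L_e = KL = 2×3.26 m = 6520 mm.
Euler critical load P_cr = π²EI/L_e² = π²×111000×3.221×10^6/6520² = 83000 N.
P_allow = P_cr/n = 83000/4.1 = 20240 N.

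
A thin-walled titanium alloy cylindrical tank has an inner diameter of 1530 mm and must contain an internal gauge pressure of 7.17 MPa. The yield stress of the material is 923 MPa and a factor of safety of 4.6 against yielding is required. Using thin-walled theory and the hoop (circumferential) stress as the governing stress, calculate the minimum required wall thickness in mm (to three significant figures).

t = 27.3 mm

σ_allow = 923/4.6 = 200.7 MPa.
Hoop stress σ_h = pD/(2t), so t = pD/(2σ_allow) = 7.17×1530/(2×200.7) = 27.34 mm.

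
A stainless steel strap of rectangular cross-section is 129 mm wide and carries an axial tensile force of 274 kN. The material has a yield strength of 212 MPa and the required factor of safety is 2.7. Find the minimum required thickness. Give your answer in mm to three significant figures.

t = 27.1 mm

σ_allow = 212/2.7 = 78.52 MPa.
Required area A = F/σ_allow = 274000/78.52 = 3490 mm².
t = A/w = 3490/129 = 27.05 mm.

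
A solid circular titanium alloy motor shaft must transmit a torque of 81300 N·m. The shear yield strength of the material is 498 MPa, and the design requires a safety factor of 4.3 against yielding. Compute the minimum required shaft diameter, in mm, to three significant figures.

d = 153 mm

Allowable shear stress τ_allow = 498/4.3 = 115.8 MPa.
For a solid shaft τ = 16T/(πd³), so d³ = 16T/(π τ_allow) = 16×8.1300×10^7/(π×115.8) = 3.575×10^6 mm³.
d = (3.575×10^6)^(1/3) = 152.9 mm.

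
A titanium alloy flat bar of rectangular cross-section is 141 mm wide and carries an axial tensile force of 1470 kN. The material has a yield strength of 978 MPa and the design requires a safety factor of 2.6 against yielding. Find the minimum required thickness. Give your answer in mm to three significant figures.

t = 27.7 mm

σ_allow = 978/2.6 = 376.2 MPa.
Required area A = F/σ_allow = 1470000/376.2 = 3908 mm².
t = A/w = 3908/141 = 27.72 mm.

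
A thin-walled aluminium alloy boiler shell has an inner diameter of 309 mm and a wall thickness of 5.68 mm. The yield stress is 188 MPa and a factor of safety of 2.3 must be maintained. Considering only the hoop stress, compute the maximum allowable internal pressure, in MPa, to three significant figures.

p_allow = 3.01 MPa

σ_allow = 188/2.3 = 81.74 MPa.
σ_h = pD/(2t) → p_allow = 2σ_allow t/D = 2×81.74×5.68/309 = 3.005 MPa.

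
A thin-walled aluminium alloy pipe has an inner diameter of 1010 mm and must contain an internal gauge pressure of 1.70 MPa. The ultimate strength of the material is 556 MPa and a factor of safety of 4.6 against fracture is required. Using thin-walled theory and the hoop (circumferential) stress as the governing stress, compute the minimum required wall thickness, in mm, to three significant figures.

σ_allow = 556/4.6 = 120.9 MPa.
Hoop stress σ_h = pD/(2t), so t = pD/(2σ_allow) = 1.70×1010/(2×120.9) = 7.103 mm.

t = 7.10 mm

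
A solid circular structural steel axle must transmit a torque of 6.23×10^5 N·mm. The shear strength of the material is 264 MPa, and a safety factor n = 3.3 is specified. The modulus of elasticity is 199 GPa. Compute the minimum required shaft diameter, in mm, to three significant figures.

d = 34.1 mm

Allowable shear stress τ_allow = 264/3.3 = 80.00 MPa.
For a solid shaft τ = 16T/(πd³), so d³ = 16T/(π τ_allow) = 16×623000/(π×80.00) = 39660 mm³.
d = (39660)^(1/3) = 34.10 mm.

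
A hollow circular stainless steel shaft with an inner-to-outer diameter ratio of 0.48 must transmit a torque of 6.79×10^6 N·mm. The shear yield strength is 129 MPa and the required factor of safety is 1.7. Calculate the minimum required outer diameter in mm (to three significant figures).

τ_allow = 129/1.7 = 75.88 MPa.
For a hollow shaft τ = 16T/[πd_o³(1−k⁴)] with k = 0.48, so 1−k⁴ = 0.9469.
d_o³ = 16T/[π τ_allow (1−k⁴)] = 16×6790000/(π×75.88×0.9469) = 481300 mm³.
d_o = 78.37 mm.

d_o = 78.4 mm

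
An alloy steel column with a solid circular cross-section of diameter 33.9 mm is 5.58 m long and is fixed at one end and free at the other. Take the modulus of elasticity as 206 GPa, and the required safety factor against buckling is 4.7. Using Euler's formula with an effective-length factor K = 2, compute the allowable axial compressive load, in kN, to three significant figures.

P_allow = 0.225 kN

I = πd⁴/64 = π×33.9⁴/64 = 64830 mm⁴.
Effective length L_e = KL = 2×5.58 m = 11160 mm.
Euler critical load P_cr = π²EI/L_e² = π²×206000×64830/11160² = 1058 N.
P_allow = P_cr/n = 1058/4.7 = 225.2 N.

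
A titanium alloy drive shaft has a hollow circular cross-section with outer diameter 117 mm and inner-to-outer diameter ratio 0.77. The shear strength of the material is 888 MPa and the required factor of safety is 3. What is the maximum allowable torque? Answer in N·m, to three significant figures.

τ_allow = 888/3 = 296.0 MPa.
For a hollow shaft T_allow = τ_allow·πd_o³(1−k⁴)/16 with 1−k⁴ = 0.6485, so πd_o³(1−k⁴)/16 = 203900 mm³.
T_allow = 296.0×203900 = 6.036×10^7 N·mm = 60360 N·m.

T_allow = 60400 N·m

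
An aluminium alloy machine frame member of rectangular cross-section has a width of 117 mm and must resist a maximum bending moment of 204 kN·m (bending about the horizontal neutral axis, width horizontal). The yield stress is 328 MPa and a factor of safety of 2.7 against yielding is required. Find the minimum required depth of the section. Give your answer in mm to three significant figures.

σ_allow = 328/2.7 = 121.5 MPa.
For a rectangular section σ = 6M/(bh²), so h² = 6M/(b σ_allow) = 6×2.0400×10^8/(117×121.5) = 86120 mm².
h = 293.5 mm.

h = 293 mm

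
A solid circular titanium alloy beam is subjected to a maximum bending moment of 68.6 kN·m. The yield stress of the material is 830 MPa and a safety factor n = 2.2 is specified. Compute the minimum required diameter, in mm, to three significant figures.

σ_allow = 830/2.2 = 377.3 MPa.
For a solid circular section σ = 32M/(πd³), so d³ = 32M/(π σ_allow) = 32×6.8600×10^7/(π×377.3) = 1.852×10^6 mm³.
d = 122.8 mm.

d = 123 mm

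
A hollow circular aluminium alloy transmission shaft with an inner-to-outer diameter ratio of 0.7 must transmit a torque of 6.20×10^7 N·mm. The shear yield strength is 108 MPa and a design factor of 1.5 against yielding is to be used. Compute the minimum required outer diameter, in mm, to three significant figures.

d_o = 179 mm

τ_allow = 108/1.5 = 72.00 MPa.
For a hollow shaft τ = 16T/[πd_o³(1−k⁴)] with k = 0.7, so 1−k⁴ = 0.7599.
d_o³ = 16T/[π τ_allow (1−k⁴)] = 16×6.2000×10^7/(π×72.00×0.7599) = 5.771×10^6 mm³.
d_o = 179.4 mm.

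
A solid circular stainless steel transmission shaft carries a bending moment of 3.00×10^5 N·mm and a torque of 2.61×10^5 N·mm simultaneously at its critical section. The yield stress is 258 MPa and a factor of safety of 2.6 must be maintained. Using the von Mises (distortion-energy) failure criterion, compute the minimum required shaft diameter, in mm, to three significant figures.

σ_allow = σ_y/n = 258/2.6 = 99.23 MPa.
For a solid shaft σ_b = 32M/(πd³) and τ = 16T/(πd³), so the von Mises stress is σ' = (16/πd³)·√(4M²+3T²).
√(4M²+3T²) = √(4×(300000)² + 3×(261000)²) = 751200 N·mm.
d³ = 16×751200/(π×99.23) = 38560 mm³.
d = 33.78 mm.

d = 33.8 mm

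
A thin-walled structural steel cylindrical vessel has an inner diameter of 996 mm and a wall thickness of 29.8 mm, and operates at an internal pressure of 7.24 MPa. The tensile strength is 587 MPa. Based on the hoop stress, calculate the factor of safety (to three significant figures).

σ_h = pD/(2t) = 7.24×996/(2×29.8) = 121.0 MPa.
n = 587/121.0 = 4.852.

n = 4.85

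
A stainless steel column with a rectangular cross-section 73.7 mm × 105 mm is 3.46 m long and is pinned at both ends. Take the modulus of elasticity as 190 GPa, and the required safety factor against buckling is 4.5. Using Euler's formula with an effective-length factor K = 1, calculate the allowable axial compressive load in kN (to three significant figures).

P_allow = 122 kN

Buckling occurs about the weak axis: I_min = h·b³/12 = 105×73.7³/12 = 3.503×10^6 mm⁴ (b = 73.7 mm is the smaller dimension).
Effective length L_e = KL = 1×3.46 m = 3460 mm.
Euler critical load P_cr = π²EI/L_e² = π²×190000×3.503×10^6/3460² = 548700 N.
P_allow = P_cr/n = 548700/4.5 = 121900 N.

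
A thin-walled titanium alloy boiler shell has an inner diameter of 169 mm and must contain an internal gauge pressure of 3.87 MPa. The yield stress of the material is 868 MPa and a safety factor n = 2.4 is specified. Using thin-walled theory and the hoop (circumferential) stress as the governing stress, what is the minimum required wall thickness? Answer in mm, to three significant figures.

σ_allow = 868/2.4 = 361.7 MPa.
Hoop stress σ_h = pD/(2t), so t = pD/(2σ_allow) = 3.87×169/(2×361.7) = 0.9042 mm.

t = 0.904 mm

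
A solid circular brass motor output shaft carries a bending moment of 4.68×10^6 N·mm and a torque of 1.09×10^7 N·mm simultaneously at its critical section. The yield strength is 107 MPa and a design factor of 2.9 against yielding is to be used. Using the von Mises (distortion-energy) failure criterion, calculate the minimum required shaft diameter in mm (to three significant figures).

d = 143 mm

σ_allow = σ_y/n = 107/2.9 = 36.90 MPa.
For a solid shaft σ_b = 32M/(πd³) and τ = 16T/(πd³), so the von Mises stress is σ' = (16/πd³)·√(4M²+3T²).
√(4M²+3T²) = √(4×(4.680×10^6)² + 3×(1.090×10^7)²) = 2.107×10^7 N·mm.
d³ = 16×2.107×10^7/(π×36.90) = 2.909×10^6 mm³.
d = 142.7 mm.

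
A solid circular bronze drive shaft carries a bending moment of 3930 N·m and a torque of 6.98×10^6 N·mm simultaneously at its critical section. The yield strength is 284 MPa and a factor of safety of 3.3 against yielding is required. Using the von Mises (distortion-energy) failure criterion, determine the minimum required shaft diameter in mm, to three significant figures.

d = 94.9 mm

σ_allow = σ_y/n = 284/3.3 = 86.06 MPa.
For a solid shaft σ_b = 32M/(πd³) and τ = 16T/(πd³), so the von Mises stress is σ' = (16/πd³)·√(4M²+3T²).
√(4M²+3T²) = √(4×(3.930×10^6)² + 3×(6.980×10^6)²) = 1.442×10^7 N·mm.
d³ = 16×1.442×10^7/(π×86.06) = 853400 mm³.
d = 94.85 mm.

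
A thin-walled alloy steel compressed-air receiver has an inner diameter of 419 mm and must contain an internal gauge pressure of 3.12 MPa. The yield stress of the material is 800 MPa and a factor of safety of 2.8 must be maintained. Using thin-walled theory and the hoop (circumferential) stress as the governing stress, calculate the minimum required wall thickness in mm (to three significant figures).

t = 2.29 mm

σ_allow = 800/2.8 = 285.7 MPa.
Hoop stress σ_h = pD/(2t), so t = pD/(2σ_allow) = 3.12×419/(2×285.7) = 2.288 mm.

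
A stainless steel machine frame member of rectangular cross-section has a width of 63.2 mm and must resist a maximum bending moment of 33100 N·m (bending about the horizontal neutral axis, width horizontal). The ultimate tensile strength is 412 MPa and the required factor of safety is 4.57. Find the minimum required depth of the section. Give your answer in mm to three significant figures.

σ_allow = 412/4.57 = 90.15 MPa.
For a rectangular section σ = 6M/(bh²), so h² = 6M/(b σ_allow) = 6×3.3100×10^7/(63.2×90.15) = 34860 mm².
h = 186.7 mm.

h = 187 mm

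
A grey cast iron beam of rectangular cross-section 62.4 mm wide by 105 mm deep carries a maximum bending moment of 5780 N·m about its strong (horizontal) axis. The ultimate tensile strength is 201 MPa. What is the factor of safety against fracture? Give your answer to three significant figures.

n = 3.99

Section modulus S = bh²/6 = 62.4×105²/6 = 114700 mm³.
σ = M/S = 5780000/114700 = 50.41 MPa.
n = 201/50.41 = 3.987.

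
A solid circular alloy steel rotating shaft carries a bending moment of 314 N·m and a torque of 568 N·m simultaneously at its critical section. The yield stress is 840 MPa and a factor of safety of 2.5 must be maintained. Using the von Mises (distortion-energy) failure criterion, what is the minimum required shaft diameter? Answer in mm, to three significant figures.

σ_allow = σ_y/n = 840/2.5 = 336.0 MPa.
For a solid shaft σ_b = 32M/(πd³) and τ = 16T/(πd³), so the von Mises stress is σ' = (16/πd³)·√(4M²+3T²).
√(4M²+3T²) = √(4×(314000)² + 3×(568000)²) = 1.167×10^6 N·mm.
d³ = 16×1.167×10^6/(π×336.0) = 17690 mm³.
d = 26.06 mm.

d = 26.1 mm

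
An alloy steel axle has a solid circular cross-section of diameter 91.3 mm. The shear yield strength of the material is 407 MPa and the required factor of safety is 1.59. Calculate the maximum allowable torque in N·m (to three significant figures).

T_allow = 38300 N·m

τ_allow = 407/1.59 = 256.0 MPa.
For a solid shaft T_allow = τ_allow·πd³/16; πd³/16 = π×91.3³/16 = 149400 mm³.
T_allow = 256.0×149400 = 3.825×10^7 N·mm = 38250 N·m.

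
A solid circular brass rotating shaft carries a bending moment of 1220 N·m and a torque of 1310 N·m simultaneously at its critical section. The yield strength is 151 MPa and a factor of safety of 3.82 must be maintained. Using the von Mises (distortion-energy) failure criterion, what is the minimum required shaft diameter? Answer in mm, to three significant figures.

σ_allow = σ_y/n = 151/3.82 = 39.53 MPa.
For a solid shaft σ_b = 32M/(πd³) and τ = 16T/(πd³), so the von Mises stress is σ' = (16/πd³)·√(4M²+3T²).
√(4M²+3T²) = √(4×(1.220×10^6)² + 3×(1.310×10^6)²) = 3.332×10^6 N·mm.
d³ = 16×3.332×10^6/(π×39.53) = 429300 mm³.
d = 75.44 mm.

d = 75.4 mm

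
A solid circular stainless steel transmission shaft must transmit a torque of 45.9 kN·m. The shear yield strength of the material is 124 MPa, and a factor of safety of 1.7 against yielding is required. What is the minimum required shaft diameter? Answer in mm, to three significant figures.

d = 147 mm

Allowable shear stress τ_allow = 124/1.7 = 72.94 MPa.
For a solid shaft τ = 16T/(πd³), so d³ = 16T/(π τ_allow) = 16×4.5900×10^7/(π×72.94) = 3.205×10^6 mm³.
d = (3.205×10^6)^(1/3) = 147.4 mm.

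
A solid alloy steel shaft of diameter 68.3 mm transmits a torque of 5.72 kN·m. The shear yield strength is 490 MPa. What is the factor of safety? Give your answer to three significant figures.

τ = 16T/(πd³) = 16×5720000/(π×68.3³) = 91.43 MPa.
n = τ_limit/τ = 490/91.43 = 5.359.

n = 5.36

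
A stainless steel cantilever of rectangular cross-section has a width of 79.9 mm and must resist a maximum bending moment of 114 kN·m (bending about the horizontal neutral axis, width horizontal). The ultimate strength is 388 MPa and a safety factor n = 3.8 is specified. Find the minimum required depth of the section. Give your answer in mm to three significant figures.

h = 290 mm

σ_allow = 388/3.8 = 102.1 MPa.
For a rectangular section σ = 6M/(bh²), so h² = 6M/(b σ_allow) = 6×1.1400×10^8/(79.9×102.1) = 83840 mm².
h = 289.6 mm.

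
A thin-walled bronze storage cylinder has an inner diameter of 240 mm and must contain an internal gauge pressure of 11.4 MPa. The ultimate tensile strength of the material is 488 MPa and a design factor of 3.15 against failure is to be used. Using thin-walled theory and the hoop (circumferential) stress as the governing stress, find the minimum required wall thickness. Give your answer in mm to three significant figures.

t = 8.83 mm

σ_allow = 488/3.15 = 154.9 MPa.
Hoop stress σ_h = pD/(2t), so t = pD/(2σ_allow) = 11.4×240/(2×154.9) = 8.830 mm.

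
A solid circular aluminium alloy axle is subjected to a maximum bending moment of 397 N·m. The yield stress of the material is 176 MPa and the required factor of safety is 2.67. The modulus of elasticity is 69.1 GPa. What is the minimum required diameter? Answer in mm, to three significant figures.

d = 39.4 mm

σ_allow = 176/2.67 = 65.92 MPa.
For a solid circular section σ = 32M/(πd³), so d³ = 32M/(π σ_allow) = 32×397000/(π×65.92) = 61350 mm³.
d = 39.44 mm.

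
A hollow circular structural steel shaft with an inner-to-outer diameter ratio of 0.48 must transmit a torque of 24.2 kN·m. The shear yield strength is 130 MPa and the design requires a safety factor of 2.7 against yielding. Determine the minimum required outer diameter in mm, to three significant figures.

d_o = 139 mm

τ_allow = 130/2.7 = 48.15 MPa.
For a hollow shaft τ = 16T/[πd_o³(1−k⁴)] with k = 0.48, so 1−k⁴ = 0.9469.
d_o³ = 16T/[π τ_allow (1−k⁴)] = 16×2.4200×10^7/(π×48.15×0.9469) = 2.703×10^6 mm³.
d_o = 139.3 mm.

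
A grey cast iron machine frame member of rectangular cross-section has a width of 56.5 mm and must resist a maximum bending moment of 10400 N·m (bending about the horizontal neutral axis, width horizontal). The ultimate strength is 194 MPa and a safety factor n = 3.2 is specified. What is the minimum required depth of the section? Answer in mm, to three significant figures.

σ_allow = 194/3.2 = 60.62 MPa.
For a rectangular section σ = 6M/(bh²), so h² = 6M/(b σ_allow) = 6×1.0400×10^7/(56.5×60.62) = 18220 mm².
h = 135.0 mm.

h = 135 mm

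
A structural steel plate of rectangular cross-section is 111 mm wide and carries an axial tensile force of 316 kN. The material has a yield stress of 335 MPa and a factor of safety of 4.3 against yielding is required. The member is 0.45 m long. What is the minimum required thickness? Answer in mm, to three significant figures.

σ_allow = 335/4.3 = 77.91 MPa.
Required area A = F/σ_allow = 316000/77.91 = 4056 mm².
t = A/w = 4056/111 = 36.54 mm.

t = 36.5 mm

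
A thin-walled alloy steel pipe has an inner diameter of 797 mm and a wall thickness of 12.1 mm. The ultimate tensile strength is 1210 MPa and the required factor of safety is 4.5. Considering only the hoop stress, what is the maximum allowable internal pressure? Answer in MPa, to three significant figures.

σ_allow = 1210/4.5 = 268.9 MPa.
σ_h = pD/(2t) → p_allow = 2σ_allow t/D = 2×268.9×12.1/797 = 8.165 MPa.

p_allow = 8.16 MPa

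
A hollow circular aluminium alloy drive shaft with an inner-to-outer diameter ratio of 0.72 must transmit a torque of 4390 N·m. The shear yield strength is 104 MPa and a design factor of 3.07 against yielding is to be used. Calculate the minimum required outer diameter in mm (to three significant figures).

d_o = 96.6 mm

τ_allow = 104/3.07 = 33.88 MPa.
For a hollow shaft τ = 16T/[πd_o³(1−k⁴)] with k = 0.72, so 1−k⁴ = 0.7313.
d_o³ = 16T/[π τ_allow (1−k⁴)] = 16×4390000/(π×33.88×0.7313) = 902500 mm³.
d_o = 96.64 mm.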